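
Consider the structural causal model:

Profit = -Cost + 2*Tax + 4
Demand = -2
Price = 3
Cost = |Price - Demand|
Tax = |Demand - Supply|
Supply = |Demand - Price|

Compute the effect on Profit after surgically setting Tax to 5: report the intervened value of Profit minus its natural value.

The intervention breaks the incoming arrows to Tax: Tax = |Demand - Supply| no longer applies, and Tax = 5.
Cost = |Price - Demand|  [with Price=3, Demand=-2]  = 5
Profit = -Cost + 2*Tax + 4  [with Cost=5, Tax=5]  = 9
Without intervention: Supply = |Demand - Price|  [with Demand=-2, Price=3]  = 5; Cost = |Price - Demand|  [with Price=3, Demand=-2]  = 5; Tax = |Demand - Supply|  [with Demand=-2, Supply=5]  = 7; Profit = -Cost + 2*Tax + 4  [with Cost=5, Tax=7]  = 13.
Change = 9 − 13 = -4.

-4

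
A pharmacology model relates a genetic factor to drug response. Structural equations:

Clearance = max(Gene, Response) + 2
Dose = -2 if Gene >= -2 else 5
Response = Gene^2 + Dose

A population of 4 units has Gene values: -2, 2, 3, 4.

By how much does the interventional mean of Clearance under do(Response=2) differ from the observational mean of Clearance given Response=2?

0.75

Under do(Response=2), Response's equation is replaced by Response=2 for every unit. Per-unit Clearance: 4, 4, 5, 6. Mean = 4.75.
Conditioning on Response=2 selects the 2 unit(s) with Gene ∈ {-2, 2}. Their Clearance values: 4, 4. Mean = 4.
Difference = 4.75 − 4 = 0.75.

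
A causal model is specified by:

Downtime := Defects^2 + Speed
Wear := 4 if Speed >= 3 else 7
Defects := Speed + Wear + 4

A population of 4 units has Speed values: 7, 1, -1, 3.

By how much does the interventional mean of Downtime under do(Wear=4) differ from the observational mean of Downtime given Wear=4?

Under do(Wear=4), Wear's equation is replaced by Wear=4 for every unit. Per-unit Downtime: 232, 82, 48, 124. Mean = 121.5.
Conditioning on Wear=4 selects the 2 unit(s) with Speed ∈ {7, 3}. Their Downtime values: 232, 124. Mean = 178.
Difference = 121.5 − 178 = -56.5.

-56.5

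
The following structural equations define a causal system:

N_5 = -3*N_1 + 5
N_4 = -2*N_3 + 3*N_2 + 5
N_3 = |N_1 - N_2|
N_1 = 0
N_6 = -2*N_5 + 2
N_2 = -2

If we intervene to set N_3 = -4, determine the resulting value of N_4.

7

The intervention breaks the incoming arrows to N_3: N_3 = |N_1 - N_2| no longer applies, and N_3 = -4.
N_4 = -2*N_3 + 3*N_2 + 5  [with N_3=-4, N_2=-2]  = 7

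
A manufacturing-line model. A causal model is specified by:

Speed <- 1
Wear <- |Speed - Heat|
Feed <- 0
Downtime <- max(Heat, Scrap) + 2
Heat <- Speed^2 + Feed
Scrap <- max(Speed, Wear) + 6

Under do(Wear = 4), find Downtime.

12

Under do(Wear=4), the mechanism Wear <- |Speed - Heat| is discarded; Wear is fixed at 4.
Heat = Speed^2 + Feed  [with Speed=1, Feed=0]  = 1
Scrap = max(Speed, Wear) + 6  [with Speed=1, Wear=4]  = 10
Downtime = max(Heat, Scrap) + 2  [with Heat=1, Scrap=10]  = 12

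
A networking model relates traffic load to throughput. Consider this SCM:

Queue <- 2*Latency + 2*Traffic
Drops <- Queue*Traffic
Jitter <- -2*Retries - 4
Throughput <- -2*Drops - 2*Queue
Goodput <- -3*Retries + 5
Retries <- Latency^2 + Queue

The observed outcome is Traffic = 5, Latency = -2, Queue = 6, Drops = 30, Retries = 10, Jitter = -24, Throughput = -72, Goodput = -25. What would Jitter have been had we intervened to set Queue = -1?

The intervention breaks the incoming arrows to Queue: Queue <- 2*Latency + 2*Traffic no longer applies, and Queue = -1.
Retries = Latency^2 + Queue  [with Latency=-2, Queue=-1]  = 3
Jitter = -2*Retries - 4  [with Retries=3]  = -10

-10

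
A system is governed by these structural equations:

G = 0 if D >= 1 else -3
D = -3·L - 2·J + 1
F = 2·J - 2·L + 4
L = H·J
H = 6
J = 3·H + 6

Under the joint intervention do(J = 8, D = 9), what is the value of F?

-76

Setting J = 8, D = 9 by intervention discards those variables' equations.
L = H·J  [with H=6, J=8]  = 48
F = 2·J - 2·L + 4  [with J=8, L=48]  = -76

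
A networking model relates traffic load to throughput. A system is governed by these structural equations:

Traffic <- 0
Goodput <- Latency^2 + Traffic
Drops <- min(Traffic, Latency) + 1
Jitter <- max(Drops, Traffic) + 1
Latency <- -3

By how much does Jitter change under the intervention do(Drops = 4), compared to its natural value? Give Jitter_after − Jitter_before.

4

The intervention breaks the incoming arrows to Drops: Drops <- min(Traffic, Latency) + 1 no longer applies, and Drops = 4.
Jitter = max(Drops, Traffic) + 1  [with Drops=4, Traffic=0]  = 5
Without intervention: Drops = min(Traffic, Latency) + 1  [with Traffic=0, Latency=-3]  = -2; Jitter = max(Drops, Traffic) + 1  [with Drops=-2, Traffic=0]  = 1.
Change = 5 − 1 = 4.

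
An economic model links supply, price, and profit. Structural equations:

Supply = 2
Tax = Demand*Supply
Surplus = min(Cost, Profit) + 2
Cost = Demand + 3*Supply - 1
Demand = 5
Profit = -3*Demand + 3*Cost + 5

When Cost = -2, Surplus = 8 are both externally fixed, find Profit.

-16

The joint intervention fixes Cost = -2, Surplus = 8, removing each variable's own equation.
Profit = -3*Demand + 3*Cost + 5  [with Demand=5, Cost=-2]  = -16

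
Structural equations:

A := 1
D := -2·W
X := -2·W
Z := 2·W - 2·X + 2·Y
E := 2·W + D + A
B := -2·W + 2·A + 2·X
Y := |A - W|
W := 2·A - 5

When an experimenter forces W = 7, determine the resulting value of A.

1

Under do(W=7), the mechanism W := 2·A - 5 is discarded; W is fixed at 7.
A is not downstream of the intervention, so its value is determined by the original equations.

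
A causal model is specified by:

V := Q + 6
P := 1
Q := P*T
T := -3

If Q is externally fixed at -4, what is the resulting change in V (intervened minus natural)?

-1

The intervention breaks the incoming arrows to Q: Q := P*T no longer applies, and Q = -4.
V = Q + 6  [with Q=-4]  = 2
Without intervention: Q = P*T  [with P=1, T=-3]  = -3; V = Q + 6  [with Q=-3]  = 3.
Change = 2 − 3 = -1.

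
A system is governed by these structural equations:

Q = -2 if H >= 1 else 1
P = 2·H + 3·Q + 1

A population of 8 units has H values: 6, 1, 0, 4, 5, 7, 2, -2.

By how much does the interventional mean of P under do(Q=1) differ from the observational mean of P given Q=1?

7.75

Every unit gets Q=1 under the intervention. P values become 16, 6, 4, 12, 14, 18, 8, 0; E[P|do(Q=1)] = 9.75.
Conditioning on Q=1 selects the 2 unit(s) with H ∈ {0, -2}. Their P values: 4, 0. Mean = 2.
Difference = 9.75 − 2 = 7.75.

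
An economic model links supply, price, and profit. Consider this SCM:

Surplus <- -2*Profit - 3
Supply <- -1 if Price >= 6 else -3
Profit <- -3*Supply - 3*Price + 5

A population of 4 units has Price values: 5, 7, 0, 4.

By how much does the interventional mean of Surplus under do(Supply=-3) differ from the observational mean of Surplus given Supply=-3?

Under do(Supply=-3), Supply's equation is replaced by Supply=-3 for every unit. Per-unit Surplus: -1, 11, -31, -7. Mean = -7.
Observing Supply=-3 restricts to units where Supply's equation naturally yields -3: Price ∈ {5, 0, 4}. In that subpopulation Surplus = -1, -31, -7, mean -13.
Difference = -7 − (-13) = 6.

6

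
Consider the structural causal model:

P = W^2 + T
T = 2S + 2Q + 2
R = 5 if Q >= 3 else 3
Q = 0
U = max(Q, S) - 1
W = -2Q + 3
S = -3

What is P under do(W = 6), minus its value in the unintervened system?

27

The intervention breaks the incoming arrows to W: W = -2Q + 3 no longer applies, and W = 6.
T = 2S + 2Q + 2  [with S=-3, Q=0]  = -4
P = W^2 + T  [with W=6, T=-4]  = 32
Without intervention: T = 2S + 2Q + 2  [with S=-3, Q=0]  = -4; W = -2Q + 3  [with Q=0]  = 3; P = W^2 + T  [with W=3, T=-4]  = 5.
Change = 32 − 5 = 27.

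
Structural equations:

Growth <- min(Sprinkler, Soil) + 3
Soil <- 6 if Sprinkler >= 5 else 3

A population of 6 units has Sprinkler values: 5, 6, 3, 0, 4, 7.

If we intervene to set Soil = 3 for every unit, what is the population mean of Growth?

5.5

do(Soil=3) breaks Soil's dependence on Sprinkler. With Soil=3 fixed, Growth across the units is 6, 6, 6, 3, 6, 6, mean 5.5.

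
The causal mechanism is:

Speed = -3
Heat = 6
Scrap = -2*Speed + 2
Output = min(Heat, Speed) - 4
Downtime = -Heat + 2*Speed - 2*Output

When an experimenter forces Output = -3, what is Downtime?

-6

Intervening sets Output = -3 and removes its equation (Output = min(Heat, Speed) - 4).
Downtime = -Heat + 2*Speed - 2*Output  [with Heat=6, Speed=-3, Output=-3]  = -6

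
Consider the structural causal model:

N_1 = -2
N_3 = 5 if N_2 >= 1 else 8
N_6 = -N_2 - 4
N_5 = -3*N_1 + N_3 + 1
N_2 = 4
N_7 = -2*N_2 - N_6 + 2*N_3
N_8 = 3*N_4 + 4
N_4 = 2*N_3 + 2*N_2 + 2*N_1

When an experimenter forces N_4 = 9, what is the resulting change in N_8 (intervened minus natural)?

-15

do(N_4=9) replaces the equation N_4 = 2*N_3 + 2*N_2 + 2*N_1 with the constant N_4 = 9.
N_8 = 3*N_4 + 4  [with N_4=9]  = 31
Without intervention: N_3 = 5 if N_2 >= 1 else 8  [with N_2=4]  = 5; N_4 = 2*N_3 + 2*N_2 + 2*N_1  [with N_3=5, N_2=4, N_1=-2]  = 14; N_8 = 3*N_4 + 4  [with N_4=14]  = 46.
Change = 31 − 46 = -15.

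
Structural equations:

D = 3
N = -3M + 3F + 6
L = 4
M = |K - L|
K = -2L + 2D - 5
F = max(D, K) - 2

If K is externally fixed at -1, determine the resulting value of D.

Under do(K=-1), the mechanism K = -2L + 2D - 5 is discarded; K is fixed at -1.
Since D is not a descendant of the intervened variable, it is unaffected.

3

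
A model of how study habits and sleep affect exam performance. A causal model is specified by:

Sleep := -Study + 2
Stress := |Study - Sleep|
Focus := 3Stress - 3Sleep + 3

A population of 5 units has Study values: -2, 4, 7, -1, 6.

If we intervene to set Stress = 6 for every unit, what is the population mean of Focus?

23.4

do(Stress=6) breaks Stress's dependence on Study. With Stress=6 fixed, Focus across the units is 9, 27, 36, 12, 33, mean 23.4.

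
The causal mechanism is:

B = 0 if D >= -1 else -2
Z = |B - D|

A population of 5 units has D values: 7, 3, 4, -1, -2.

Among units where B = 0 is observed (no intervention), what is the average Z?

Observing B=0 restricts to units where B's equation naturally yields 0: D ∈ {7, 3, 4, -1}. In that subpopulation Z = 7, 3, 4, 1, mean 3.75.

3.75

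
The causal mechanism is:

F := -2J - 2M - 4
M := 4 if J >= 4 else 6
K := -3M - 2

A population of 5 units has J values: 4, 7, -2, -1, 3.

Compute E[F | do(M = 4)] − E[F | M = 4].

6.6

The intervention sets M=4 in all 5 units regardless of J. Recomputing F per unit gives -20, -26, -8, -10, -18; average -16.4.
E[F|M=4] averages over only the 2 units with M=4 (J = 4, 7): F = -20, -26, mean -23.
Difference = -16.4 − (-23) = 6.6.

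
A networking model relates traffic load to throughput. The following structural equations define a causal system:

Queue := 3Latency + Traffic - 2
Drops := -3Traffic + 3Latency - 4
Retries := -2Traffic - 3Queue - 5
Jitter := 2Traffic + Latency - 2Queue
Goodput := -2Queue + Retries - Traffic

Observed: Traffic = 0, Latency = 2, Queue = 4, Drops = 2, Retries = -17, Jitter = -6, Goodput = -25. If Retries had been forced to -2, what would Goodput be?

-10

Under do(Retries=-2), the mechanism Retries := -2Traffic - 3Queue - 5 is discarded; Retries is fixed at -2.
Queue = 3Latency + Traffic - 2  [with Latency=2, Traffic=0]  = 4
Goodput = -2Queue + Retries - Traffic  [with Queue=4, Retries=-2, Traffic=0]  = -10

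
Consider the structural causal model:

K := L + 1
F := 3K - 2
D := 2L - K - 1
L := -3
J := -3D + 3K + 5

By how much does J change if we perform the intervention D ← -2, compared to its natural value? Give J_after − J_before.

-9

The intervention breaks the incoming arrows to D: D := 2L - K - 1 no longer applies, and D = -2.
K = L + 1  [with L=-3]  = -2
J = -3D + 3K + 5  [with D=-2, K=-2]  = 5
Without intervention: K = L + 1  [with L=-3]  = -2; D = 2L - K - 1  [with L=-3, K=-2]  = -5; J = -3D + 3K + 5  [with D=-5, K=-2]  = 14.
Change = 5 − 14 = -9.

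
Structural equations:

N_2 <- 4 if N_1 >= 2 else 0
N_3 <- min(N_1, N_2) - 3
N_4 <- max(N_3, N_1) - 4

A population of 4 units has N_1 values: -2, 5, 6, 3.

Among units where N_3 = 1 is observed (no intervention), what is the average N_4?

1.5

Conditioning on N_3=1 selects the 2 unit(s) with N_1 ∈ {5, 6}. Their N_4 values: 1, 2. Mean = 1.5.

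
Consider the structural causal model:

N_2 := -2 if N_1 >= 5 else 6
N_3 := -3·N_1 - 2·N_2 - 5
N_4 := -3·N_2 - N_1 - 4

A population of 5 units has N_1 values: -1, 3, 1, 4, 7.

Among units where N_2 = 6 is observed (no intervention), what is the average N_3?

-22.25

E[N_3|N_2=6] averages over only the 4 units with N_2=6 (N_1 = -1, 3, 1, 4): N_3 = -14, -26, -20, -29, mean -22.25.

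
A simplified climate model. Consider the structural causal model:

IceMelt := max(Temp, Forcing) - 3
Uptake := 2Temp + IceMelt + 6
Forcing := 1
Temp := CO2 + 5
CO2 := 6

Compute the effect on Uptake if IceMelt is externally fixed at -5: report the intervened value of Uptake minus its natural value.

-13

Intervening sets IceMelt = -5 and removes its equation (IceMelt := max(Temp, Forcing) - 3).
Temp = CO2 + 5  [with CO2=6]  = 11
Uptake = 2Temp + IceMelt + 6  [with Temp=11, IceMelt=-5]  = 23
Without intervention: Temp = CO2 + 5  [with CO2=6]  = 11; IceMelt = max(Temp, Forcing) - 3  [with Temp=11, Forcing=1]  = 8; Uptake = 2Temp + IceMelt + 6  [with Temp=11, IceMelt=8]  = 36.
Change = 23 − 36 = -13.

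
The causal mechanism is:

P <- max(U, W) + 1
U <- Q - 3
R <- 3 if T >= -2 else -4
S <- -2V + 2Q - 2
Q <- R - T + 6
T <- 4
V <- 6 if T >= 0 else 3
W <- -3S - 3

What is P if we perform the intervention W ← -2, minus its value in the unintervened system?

do(W=-2) replaces the equation W <- -3S - 3 with the constant W = -2.
R = 3 if T >= -2 else -4  [with T=4]  = 3
Q = R - T + 6  [with R=3, T=4]  = 5
U = Q - 3  [with Q=5]  = 2
P = max(U, W) + 1  [with U=2, W=-2]  = 3
Without intervention: R = 3 if T >= -2 else -4  [with T=4]  = 3; V = 6 if T >= 0 else 3  [with T=4]  = 6; Q = R - T + 6  [with R=3, T=4]  = 5; S = -2V + 2Q - 2  [with V=6, Q=5]  = -4; U = Q - 3  [with Q=5]  = 2; W = -3S - 3  [with S=-4]  = 9; P = max(U, W) + 1  [with U=2, W=9]  = 10.
Change = 3 − 10 = -7.

-7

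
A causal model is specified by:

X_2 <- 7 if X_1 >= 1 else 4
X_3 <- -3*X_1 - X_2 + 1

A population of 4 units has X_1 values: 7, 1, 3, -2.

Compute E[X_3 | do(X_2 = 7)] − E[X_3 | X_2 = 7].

4.25

do(X_2=7) breaks X_2's dependence on X_1. With X_2=7 fixed, X_3 across the units is -27, -9, -15, 0, mean -12.75.
E[X_3|X_2=7] averages over only the 3 units with X_2=7 (X_1 = 7, 1, 3): X_3 = -27, -9, -15, mean -17.
Difference = -12.75 − (-17) = 4.25.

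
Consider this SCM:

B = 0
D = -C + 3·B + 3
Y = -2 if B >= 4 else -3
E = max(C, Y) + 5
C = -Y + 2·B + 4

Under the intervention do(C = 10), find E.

The intervention breaks the incoming arrows to C: C = -Y + 2·B + 4 no longer applies, and C = 10.
Y = -2 if B >= 4 else -3  [with B=0]  = -3
E = max(C, Y) + 5  [with C=10, Y=-3]  = 15

15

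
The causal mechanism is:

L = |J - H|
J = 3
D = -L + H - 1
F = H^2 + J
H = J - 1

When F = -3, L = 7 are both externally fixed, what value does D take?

The joint intervention fixes F = -3, L = 7, removing each variable's own equation.
H = J - 1  [with J=3]  = 2
D = -L + H - 1  [with L=7, H=2]  = -6

-6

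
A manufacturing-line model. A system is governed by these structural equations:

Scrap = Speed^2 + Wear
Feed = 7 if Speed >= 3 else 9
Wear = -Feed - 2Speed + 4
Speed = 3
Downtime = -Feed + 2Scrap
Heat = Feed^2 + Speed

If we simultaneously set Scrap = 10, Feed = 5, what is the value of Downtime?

The joint intervention fixes Scrap = 10, Feed = 5, removing each variable's own equation.
Downtime = -Feed + 2Scrap  [with Feed=5, Scrap=10]  = 15

15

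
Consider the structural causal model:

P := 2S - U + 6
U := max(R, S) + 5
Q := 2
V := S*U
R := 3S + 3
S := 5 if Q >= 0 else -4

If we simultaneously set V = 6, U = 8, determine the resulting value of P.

8

Setting V = 6, U = 8 by intervention discards those variables' equations.
S = 5 if Q >= 0 else -4  [with Q=2]  = 5
P = 2S - U + 6  [with S=5, U=8]  = 8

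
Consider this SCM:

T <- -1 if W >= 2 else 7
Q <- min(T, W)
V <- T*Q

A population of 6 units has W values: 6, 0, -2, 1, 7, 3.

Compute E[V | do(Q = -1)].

The intervention sets Q=-1 in all 6 units regardless of W. Recomputing V per unit gives 1, -7, -7, -7, 1, 1; average -3.

-3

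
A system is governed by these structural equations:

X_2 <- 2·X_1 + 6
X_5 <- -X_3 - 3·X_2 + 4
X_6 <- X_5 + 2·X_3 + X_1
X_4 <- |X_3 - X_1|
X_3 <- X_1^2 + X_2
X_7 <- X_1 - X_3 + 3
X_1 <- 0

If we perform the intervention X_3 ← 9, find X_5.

-23

do(X_3=9) replaces the equation X_3 <- X_1^2 + X_2 with the constant X_3 = 9.
X_2 = 2·X_1 + 6  [with X_1=0]  = 6
X_5 = -X_3 - 3·X_2 + 4  [with X_3=9, X_2=6]  = -23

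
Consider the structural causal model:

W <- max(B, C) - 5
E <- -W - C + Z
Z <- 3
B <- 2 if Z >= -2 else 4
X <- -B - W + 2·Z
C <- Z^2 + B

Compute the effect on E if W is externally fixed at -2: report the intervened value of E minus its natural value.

8

Intervening sets W = -2 and removes its equation (W <- max(B, C) - 5).
B = 2 if Z >= -2 else 4  [with Z=3]  = 2
C = Z^2 + B  [with Z=3, B=2]  = 11
E = -W - C + Z  [with W=-2, C=11, Z=3]  = -6
Without intervention: B = 2 if Z >= -2 else 4  [with Z=3]  = 2; C = Z^2 + B  [with Z=3, B=2]  = 11; W = max(B, C) - 5  [with B=2, C=11]  = 6; E = -W - C + Z  [with W=6, C=11, Z=3]  = -14.
Change = -6 − (-14) = 8.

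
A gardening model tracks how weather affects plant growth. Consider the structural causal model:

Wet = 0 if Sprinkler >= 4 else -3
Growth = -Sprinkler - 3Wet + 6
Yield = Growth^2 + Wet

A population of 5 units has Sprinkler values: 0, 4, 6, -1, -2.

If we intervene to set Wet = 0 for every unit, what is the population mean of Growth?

Every unit gets Wet=0 under the intervention. Growth values become 6, 2, 0, 7, 8; E[Growth|do(Wet=0)] = 4.6.

4.6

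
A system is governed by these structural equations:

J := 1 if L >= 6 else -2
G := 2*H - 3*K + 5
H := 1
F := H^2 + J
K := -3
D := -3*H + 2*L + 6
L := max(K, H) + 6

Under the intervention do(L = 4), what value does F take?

-1

The intervention breaks the incoming arrows to L: L := max(K, H) + 6 no longer applies, and L = 4.
J = 1 if L >= 6 else -2  [with L=4]  = -2
F = H^2 + J  [with H=1, J=-2]  = -1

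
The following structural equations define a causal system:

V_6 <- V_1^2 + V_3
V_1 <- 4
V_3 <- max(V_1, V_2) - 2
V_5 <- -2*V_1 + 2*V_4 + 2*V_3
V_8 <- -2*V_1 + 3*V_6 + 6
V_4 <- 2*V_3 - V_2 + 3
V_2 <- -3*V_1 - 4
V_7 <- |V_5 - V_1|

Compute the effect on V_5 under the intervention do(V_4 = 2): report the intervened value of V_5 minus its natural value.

Intervening sets V_4 = 2 and removes its equation (V_4 <- 2*V_3 - V_2 + 3).
V_2 = -3*V_1 - 4  [with V_1=4]  = -16
V_3 = max(V_1, V_2) - 2  [with V_1=4, V_2=-16]  = 2
V_5 = -2*V_1 + 2*V_4 + 2*V_3  [with V_1=4, V_4=2, V_3=2]  = 0
Without intervention: V_2 = -3*V_1 - 4  [with V_1=4]  = -16; V_3 = max(V_1, V_2) - 2  [with V_1=4, V_2=-16]  = 2; V_4 = 2*V_3 - V_2 + 3  [with V_3=2, V_2=-16]  = 23; V_5 = -2*V_1 + 2*V_4 + 2*V_3  [with V_1=4, V_4=23, V_3=2]  = 42.
Change = 0 − 42 = -42.

-42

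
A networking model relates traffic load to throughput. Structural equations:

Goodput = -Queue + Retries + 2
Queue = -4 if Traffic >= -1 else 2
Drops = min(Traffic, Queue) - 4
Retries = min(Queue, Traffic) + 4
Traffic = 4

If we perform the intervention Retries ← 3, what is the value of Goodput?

Intervening sets Retries = 3 and removes its equation (Retries = min(Queue, Traffic) + 4).
Queue = -4 if Traffic >= -1 else 2  [with Traffic=4]  = -4
Goodput = -Queue + Retries + 2  [with Queue=-4, Retries=3]  = 9

9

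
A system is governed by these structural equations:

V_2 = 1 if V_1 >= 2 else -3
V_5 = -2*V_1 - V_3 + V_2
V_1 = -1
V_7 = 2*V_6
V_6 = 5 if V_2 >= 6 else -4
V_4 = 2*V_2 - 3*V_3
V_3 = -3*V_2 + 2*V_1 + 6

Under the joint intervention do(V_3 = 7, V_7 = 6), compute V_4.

-27

The joint intervention fixes V_3 = 7, V_7 = 6, removing each variable's own equation.
V_2 = 1 if V_1 >= 2 else -3  [with V_1=-1]  = -3
V_4 = 2*V_2 - 3*V_3  [with V_2=-3, V_3=7]  = -27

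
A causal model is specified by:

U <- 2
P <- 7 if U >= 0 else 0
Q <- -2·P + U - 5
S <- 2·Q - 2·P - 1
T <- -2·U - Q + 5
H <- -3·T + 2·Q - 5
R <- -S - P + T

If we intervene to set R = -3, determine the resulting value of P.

Under do(R=-3), the mechanism R <- -S - P + T is discarded; R is fixed at -3.
P is not downstream of the intervention, so its value is determined by the original equations.
P = 7 if U >= 0 else 0  [with U=2]  = 7

7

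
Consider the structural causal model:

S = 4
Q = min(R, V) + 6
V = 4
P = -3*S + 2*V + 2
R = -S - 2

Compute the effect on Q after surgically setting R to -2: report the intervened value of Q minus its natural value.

4

The intervention breaks the incoming arrows to R: R = -S - 2 no longer applies, and R = -2.
Q = min(R, V) + 6  [with R=-2, V=4]  = 4
Without intervention: R = -S - 2  [with S=4]  = -6; Q = min(R, V) + 6  [with R=-6, V=4]  = 0.
Change = 4 − 0 = 4.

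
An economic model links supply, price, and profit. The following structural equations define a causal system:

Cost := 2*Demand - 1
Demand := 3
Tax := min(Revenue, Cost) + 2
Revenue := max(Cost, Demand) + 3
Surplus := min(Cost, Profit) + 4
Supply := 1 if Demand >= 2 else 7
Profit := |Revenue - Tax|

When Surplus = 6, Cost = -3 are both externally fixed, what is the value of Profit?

7

Setting Surplus = 6, Cost = -3 by intervention discards those variables' equations.
Revenue = max(Cost, Demand) + 3  [with Cost=-3, Demand=3]  = 6
Tax = min(Revenue, Cost) + 2  [with Revenue=6, Cost=-3]  = -1
Profit = |Revenue - Tax|  [with Revenue=6, Tax=-1]  = 7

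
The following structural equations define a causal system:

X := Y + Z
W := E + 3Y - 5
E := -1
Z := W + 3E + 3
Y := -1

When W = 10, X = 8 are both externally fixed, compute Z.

The joint intervention fixes W = 10, X = 8, removing each variable's own equation.
Z = W + 3E + 3  [with W=10, E=-1]  = 10

10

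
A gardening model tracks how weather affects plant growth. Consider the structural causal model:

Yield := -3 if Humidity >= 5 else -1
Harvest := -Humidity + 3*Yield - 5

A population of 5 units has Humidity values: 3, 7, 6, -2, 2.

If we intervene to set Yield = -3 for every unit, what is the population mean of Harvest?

Under do(Yield=-3), Yield's equation is replaced by Yield=-3 for every unit. Per-unit Harvest: -17, -21, -20, -12, -16. Mean = -17.2.

-17.2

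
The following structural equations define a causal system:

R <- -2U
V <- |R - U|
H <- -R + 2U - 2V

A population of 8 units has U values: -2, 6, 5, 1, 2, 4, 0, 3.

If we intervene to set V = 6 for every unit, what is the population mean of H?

-2.5

The intervention sets V=6 in all 8 units regardless of U. Recomputing H per unit gives -20, 12, 8, -8, -4, 4, -12, 0; average -2.5.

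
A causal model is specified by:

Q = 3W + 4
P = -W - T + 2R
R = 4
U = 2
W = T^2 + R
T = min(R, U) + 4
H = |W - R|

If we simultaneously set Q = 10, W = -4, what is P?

6

Under do(Q = 10, W = -4), each intervened variable's structural equation is replaced by its fixed value.
T = min(R, U) + 4  [with R=4, U=2]  = 6
P = -W - T + 2R  [with W=-4, T=6, R=4]  = 6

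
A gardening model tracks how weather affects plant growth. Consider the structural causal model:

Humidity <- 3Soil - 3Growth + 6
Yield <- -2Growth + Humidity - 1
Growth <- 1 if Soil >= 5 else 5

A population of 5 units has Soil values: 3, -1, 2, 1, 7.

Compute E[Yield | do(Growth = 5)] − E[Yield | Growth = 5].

3.45

Under do(Growth=5), Growth's equation is replaced by Growth=5 for every unit. Per-unit Yield: -11, -23, -14, -17, 1. Mean = -12.8.
Conditioning on Growth=5 selects the 4 unit(s) with Soil ∈ {3, -1, 2, 1}. Their Yield values: -11, -23, -14, -17. Mean = -16.25.
Difference = -12.8 − (-16.25) = 3.45.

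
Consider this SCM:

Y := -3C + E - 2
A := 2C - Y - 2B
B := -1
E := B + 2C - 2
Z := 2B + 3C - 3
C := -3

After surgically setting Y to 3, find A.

-7

Intervening sets Y = 3 and removes its equation (Y := -3C + E - 2).
A = 2C - Y - 2B  [with C=-3, Y=3, B=-1]  = -7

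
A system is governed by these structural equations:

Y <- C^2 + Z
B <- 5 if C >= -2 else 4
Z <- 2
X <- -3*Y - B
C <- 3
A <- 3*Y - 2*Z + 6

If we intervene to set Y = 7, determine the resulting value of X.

-26

do(Y=7) replaces the equation Y <- C^2 + Z with the constant Y = 7.
B = 5 if C >= -2 else 4  [with C=3]  = 5
X = -3*Y - B  [with Y=7, B=5]  = -26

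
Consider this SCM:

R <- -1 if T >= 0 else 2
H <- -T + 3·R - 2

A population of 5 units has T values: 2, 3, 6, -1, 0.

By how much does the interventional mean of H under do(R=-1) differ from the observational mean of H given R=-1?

0.75

do(R=-1) breaks R's dependence on T. With R=-1 fixed, H across the units is -7, -8, -11, -4, -5, mean -7.
Conditioning on R=-1 selects the 4 unit(s) with T ∈ {2, 3, 6, 0}. Their H values: -7, -8, -11, -5. Mean = -7.75.
Difference = -7 − (-7.75) = 0.75.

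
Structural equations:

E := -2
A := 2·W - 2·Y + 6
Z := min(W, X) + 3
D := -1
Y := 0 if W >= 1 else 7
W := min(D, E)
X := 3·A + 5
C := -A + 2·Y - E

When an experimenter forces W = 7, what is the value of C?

The intervention breaks the incoming arrows to W: W := min(D, E) no longer applies, and W = 7.
Y = 0 if W >= 1 else 7  [with W=7]  = 0
A = 2·W - 2·Y + 6  [with W=7, Y=0]  = 20
C = -A + 2·Y - E  [with A=20, Y=0, E=-2]  = -18

-18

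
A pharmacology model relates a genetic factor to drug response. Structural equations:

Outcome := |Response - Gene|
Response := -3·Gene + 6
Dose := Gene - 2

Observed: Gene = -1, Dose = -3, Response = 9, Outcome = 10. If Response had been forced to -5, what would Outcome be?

4

The intervention breaks the incoming arrows to Response: Response := -3·Gene + 6 no longer applies, and Response = -5.
Outcome = |Response - Gene|  [with Response=-5, Gene=-1]  = 4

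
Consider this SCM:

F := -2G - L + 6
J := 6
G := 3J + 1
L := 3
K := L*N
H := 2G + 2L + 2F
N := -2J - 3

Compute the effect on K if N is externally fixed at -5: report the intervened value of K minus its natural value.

The intervention breaks the incoming arrows to N: N := -2J - 3 no longer applies, and N = -5.
K = L*N  [with L=3, N=-5]  = -15
Without intervention: N = -2J - 3  [with J=6]  = -15; K = L*N  [with L=3, N=-15]  = -45.
Change = -15 − (-45) = 30.

30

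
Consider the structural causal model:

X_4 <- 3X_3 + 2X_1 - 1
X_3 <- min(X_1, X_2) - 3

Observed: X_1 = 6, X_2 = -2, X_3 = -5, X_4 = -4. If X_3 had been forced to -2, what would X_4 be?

5

The intervention breaks the incoming arrows to X_3: X_3 <- min(X_1, X_2) - 3 no longer applies, and X_3 = -2.
X_4 = 3X_3 + 2X_1 - 1  [with X_3=-2, X_1=6]  = 5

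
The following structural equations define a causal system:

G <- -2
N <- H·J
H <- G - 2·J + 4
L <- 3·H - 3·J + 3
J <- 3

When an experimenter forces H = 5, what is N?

15

do(H=5) replaces the equation H <- G - 2·J + 4 with the constant H = 5.
N = H·J  [with H=5, J=3]  = 15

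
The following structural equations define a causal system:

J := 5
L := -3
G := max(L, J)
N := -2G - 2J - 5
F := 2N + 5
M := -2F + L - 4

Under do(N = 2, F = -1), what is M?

The joint intervention fixes N = 2, F = -1, removing each variable's own equation.
M = -2F + L - 4  [with F=-1, L=-3]  = -5

-5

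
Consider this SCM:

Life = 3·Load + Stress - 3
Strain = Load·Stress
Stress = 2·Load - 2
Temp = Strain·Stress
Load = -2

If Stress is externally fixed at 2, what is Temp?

Under do(Stress=2), the mechanism Stress = 2·Load - 2 is discarded; Stress is fixed at 2.
Strain = Load·Stress  [with Load=-2, Stress=2]  = -4
Temp = Strain·Stress  [with Strain=-4, Stress=2]  = -8

-8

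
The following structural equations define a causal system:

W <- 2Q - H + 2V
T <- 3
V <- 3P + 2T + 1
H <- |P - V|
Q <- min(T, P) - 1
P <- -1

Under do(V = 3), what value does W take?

The intervention breaks the incoming arrows to V: V <- 3P + 2T + 1 no longer applies, and V = 3.
Q = min(T, P) - 1  [with T=3, P=-1]  = -2
H = |P - V|  [with P=-1, V=3]  = 4
W = 2Q - H + 2V  [with Q=-2, H=4, V=3]  = -2

-2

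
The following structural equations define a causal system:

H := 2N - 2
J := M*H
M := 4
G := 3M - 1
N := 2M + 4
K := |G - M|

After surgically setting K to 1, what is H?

22

Intervening sets K = 1 and removes its equation (K := |G - M|).
No directed path runs from K to H, so H keeps its natural value.
N = 2M + 4  [with M=4]  = 12
H = 2N - 2  [with N=12]  = 22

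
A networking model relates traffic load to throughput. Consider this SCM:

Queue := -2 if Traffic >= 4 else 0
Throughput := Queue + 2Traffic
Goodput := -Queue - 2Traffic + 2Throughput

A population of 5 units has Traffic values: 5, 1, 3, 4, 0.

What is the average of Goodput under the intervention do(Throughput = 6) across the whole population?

The intervention sets Throughput=6 in all 5 units regardless of Traffic. Recomputing Goodput per unit gives 4, 10, 6, 6, 12; average 7.6.

7.6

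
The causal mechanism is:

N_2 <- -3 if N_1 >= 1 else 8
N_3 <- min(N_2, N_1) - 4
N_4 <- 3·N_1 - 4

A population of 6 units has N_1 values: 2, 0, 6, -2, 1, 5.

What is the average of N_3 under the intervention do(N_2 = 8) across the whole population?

The intervention sets N_2=8 in all 6 units regardless of N_1. Recomputing N_3 per unit gives -2, -4, 2, -6, -3, 1; average -2.

-2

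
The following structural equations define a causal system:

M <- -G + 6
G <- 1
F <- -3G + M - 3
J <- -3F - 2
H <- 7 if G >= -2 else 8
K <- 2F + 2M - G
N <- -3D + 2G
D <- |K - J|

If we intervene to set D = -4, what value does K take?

7

Intervening sets D = -4 and removes its equation (D <- |K - J|).
Since K is not a descendant of the intervened variable, it is unaffected.
M = -G + 6  [with G=1]  = 5
F = -3G + M - 3  [with G=1, M=5]  = -1
K = 2F + 2M - G  [with F=-1, M=5, G=1]  = 7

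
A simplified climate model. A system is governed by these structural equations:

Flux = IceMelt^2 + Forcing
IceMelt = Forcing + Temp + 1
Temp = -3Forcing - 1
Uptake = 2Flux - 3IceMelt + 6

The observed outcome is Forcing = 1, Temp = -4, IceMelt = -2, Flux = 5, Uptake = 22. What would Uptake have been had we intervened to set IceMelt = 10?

do(IceMelt=10) replaces the equation IceMelt = Forcing + Temp + 1 with the constant IceMelt = 10.
Flux = IceMelt^2 + Forcing  [with IceMelt=10, Forcing=1]  = 101
Uptake = 2Flux - 3IceMelt + 6  [with Flux=101, IceMelt=10]  = 178

178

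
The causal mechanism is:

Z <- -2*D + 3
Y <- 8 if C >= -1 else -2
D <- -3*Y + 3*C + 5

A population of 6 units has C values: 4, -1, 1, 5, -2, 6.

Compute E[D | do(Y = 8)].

-12.5

The intervention sets Y=8 in all 6 units regardless of C. Recomputing D per unit gives -7, -22, -16, -4, -25, -1; average -12.5.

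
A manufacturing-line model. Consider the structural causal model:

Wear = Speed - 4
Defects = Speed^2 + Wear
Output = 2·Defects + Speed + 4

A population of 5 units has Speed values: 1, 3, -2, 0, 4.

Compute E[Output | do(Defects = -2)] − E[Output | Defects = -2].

do(Defects=-2) breaks Defects's dependence on Speed. With Defects=-2 fixed, Output across the units is 1, 3, -2, 0, 4, mean 1.2.
Observing Defects=-2 restricts to units where Defects's equation naturally yields -2: Speed ∈ {1, -2}. In that subpopulation Output = 1, -2, mean -0.5.
Difference = 1.2 − (-0.5) = 1.7.

1.7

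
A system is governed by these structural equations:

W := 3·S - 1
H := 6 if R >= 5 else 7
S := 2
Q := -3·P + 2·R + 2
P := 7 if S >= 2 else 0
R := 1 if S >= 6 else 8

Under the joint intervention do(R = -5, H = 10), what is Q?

-29

Setting R = -5, H = 10 by intervention discards those variables' equations.
P = 7 if S >= 2 else 0  [with S=2]  = 7
Q = -3·P + 2·R + 2  [with P=7, R=-5]  = -29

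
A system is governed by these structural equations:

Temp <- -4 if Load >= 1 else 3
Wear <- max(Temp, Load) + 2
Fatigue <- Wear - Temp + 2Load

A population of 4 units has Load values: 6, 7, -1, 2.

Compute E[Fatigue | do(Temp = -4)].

Every unit gets Temp=-4 under the intervention. Fatigue values become 24, 27, 3, 12; E[Fatigue|do(Temp=-4)] = 16.5.

16.5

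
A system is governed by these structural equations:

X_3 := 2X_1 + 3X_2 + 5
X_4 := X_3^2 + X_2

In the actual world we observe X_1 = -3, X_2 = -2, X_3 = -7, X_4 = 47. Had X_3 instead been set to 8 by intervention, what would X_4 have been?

62

The intervention breaks the incoming arrows to X_3: X_3 := 2X_1 + 3X_2 + 5 no longer applies, and X_3 = 8.
X_4 = X_3^2 + X_2  [with X_3=8, X_2=-2]  = 62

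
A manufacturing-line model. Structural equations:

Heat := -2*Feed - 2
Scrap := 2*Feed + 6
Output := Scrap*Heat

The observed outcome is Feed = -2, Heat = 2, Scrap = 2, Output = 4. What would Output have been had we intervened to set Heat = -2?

-4

Under do(Heat=-2), the mechanism Heat := -2*Feed - 2 is discarded; Heat is fixed at -2.
Scrap = 2*Feed + 6  [with Feed=-2]  = 2
Output = Scrap*Heat  [with Scrap=2, Heat=-2]  = -4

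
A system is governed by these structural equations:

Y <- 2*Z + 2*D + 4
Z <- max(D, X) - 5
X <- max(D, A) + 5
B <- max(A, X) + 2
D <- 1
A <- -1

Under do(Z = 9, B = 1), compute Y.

24

The joint intervention fixes Z = 9, B = 1, removing each variable's own equation.
Y = 2*Z + 2*D + 4  [with Z=9, D=1]  = 24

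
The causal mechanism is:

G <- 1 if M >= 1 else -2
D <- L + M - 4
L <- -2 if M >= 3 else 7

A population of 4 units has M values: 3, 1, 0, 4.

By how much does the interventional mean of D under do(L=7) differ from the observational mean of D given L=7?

Under do(L=7), L's equation is replaced by L=7 for every unit. Per-unit D: 6, 4, 3, 7. Mean = 5.
E[D|L=7] averages over only the 2 units with L=7 (M = 1, 0): D = 4, 3, mean 3.5.
Difference = 5 − 3.5 = 1.5.

1.5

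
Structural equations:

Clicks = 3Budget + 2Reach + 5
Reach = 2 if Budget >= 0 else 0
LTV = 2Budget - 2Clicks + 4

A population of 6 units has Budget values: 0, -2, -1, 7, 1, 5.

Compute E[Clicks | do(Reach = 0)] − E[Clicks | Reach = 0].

9.5

do(Reach=0) breaks Reach's dependence on Budget. With Reach=0 fixed, Clicks across the units is 5, -1, 2, 26, 8, 20, mean 10.
Conditioning on Reach=0 selects the 2 unit(s) with Budget ∈ {-2, -1}. Their Clicks values: -1, 2. Mean = 0.5.
Difference = 10 − 0.5 = 9.5.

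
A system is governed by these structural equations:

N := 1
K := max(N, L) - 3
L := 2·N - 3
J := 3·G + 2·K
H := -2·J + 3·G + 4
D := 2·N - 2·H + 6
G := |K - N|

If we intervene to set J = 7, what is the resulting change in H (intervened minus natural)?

The intervention breaks the incoming arrows to J: J := 3·G + 2·K no longer applies, and J = 7.
L = 2·N - 3  [with N=1]  = -1
K = max(N, L) - 3  [with N=1, L=-1]  = -2
G = |K - N|  [with K=-2, N=1]  = 3
H = -2·J + 3·G + 4  [with J=7, G=3]  = -1
Without intervention: L = 2·N - 3  [with N=1]  = -1; K = max(N, L) - 3  [with N=1, L=-1]  = -2; G = |K - N|  [with K=-2, N=1]  = 3; J = 3·G + 2·K  [with G=3, K=-2]  = 5; H = -2·J + 3·G + 4  [with J=5, G=3]  = 3.
Change = -1 − 3 = -4.

-4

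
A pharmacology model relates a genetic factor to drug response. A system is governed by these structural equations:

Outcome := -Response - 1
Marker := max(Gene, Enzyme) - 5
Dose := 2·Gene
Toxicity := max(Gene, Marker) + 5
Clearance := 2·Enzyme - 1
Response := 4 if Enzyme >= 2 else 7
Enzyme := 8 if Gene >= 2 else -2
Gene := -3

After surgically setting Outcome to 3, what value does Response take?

7

do(Outcome=3) replaces the equation Outcome := -Response - 1 with the constant Outcome = 3.
Response is not downstream of the intervention, so its value is determined by the original equations.
Enzyme = 8 if Gene >= 2 else -2  [with Gene=-3]  = -2
Response = 4 if Enzyme >= 2 else 7  [with Enzyme=-2]  = 7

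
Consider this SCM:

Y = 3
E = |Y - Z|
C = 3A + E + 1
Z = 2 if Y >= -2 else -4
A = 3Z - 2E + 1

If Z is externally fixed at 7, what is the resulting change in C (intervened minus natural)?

do(Z=7) replaces the equation Z = 2 if Y >= -2 else -4 with the constant Z = 7.
E = |Y - Z|  [with Y=3, Z=7]  = 4
A = 3Z - 2E + 1  [with Z=7, E=4]  = 14
C = 3A + E + 1  [with A=14, E=4]  = 47
Without intervention: Z = 2 if Y >= -2 else -4  [with Y=3]  = 2; E = |Y - Z|  [with Y=3, Z=2]  = 1; A = 3Z - 2E + 1  [with Z=2, E=1]  = 5; C = 3A + E + 1  [with A=5, E=1]  = 17.
Change = 47 − 17 = 30.

30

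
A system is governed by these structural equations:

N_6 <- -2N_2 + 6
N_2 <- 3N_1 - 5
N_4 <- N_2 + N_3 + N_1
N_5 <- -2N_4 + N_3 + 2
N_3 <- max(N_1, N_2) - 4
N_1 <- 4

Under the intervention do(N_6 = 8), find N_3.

do(N_6=8) replaces the equation N_6 <- -2N_2 + 6 with the constant N_6 = 8.
N_3 is not downstream of the intervention, so its value is determined by the original equations.
N_2 = 3N_1 - 5  [with N_1=4]  = 7
N_3 = max(N_1, N_2) - 4  [with N_1=4, N_2=7]  = 3

3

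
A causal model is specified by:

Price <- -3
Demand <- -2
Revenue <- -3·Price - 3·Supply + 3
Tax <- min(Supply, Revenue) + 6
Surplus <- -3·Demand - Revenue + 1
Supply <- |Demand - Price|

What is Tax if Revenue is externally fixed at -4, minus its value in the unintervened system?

-5

Intervening sets Revenue = -4 and removes its equation (Revenue <- -3·Price - 3·Supply + 3).
Supply = |Demand - Price|  [with Demand=-2, Price=-3]  = 1
Tax = min(Supply, Revenue) + 6  [with Supply=1, Revenue=-4]  = 2
Without intervention: Supply = |Demand - Price|  [with Demand=-2, Price=-3]  = 1; Revenue = -3·Price - 3·Supply + 3  [with Price=-3, Supply=1]  = 9; Tax = min(Supply, Revenue) + 6  [with Supply=1, Revenue=9]  = 7.
Change = 2 − 7 = -5.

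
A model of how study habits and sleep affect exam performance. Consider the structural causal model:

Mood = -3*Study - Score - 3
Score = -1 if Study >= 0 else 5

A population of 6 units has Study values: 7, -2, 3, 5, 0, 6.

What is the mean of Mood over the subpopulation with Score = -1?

Observing Score=-1 restricts to units where Score's equation naturally yields -1: Study ∈ {7, 3, 5, 0, 6}. In that subpopulation Mood = -23, -11, -17, -2, -20, mean -14.6.

-14.6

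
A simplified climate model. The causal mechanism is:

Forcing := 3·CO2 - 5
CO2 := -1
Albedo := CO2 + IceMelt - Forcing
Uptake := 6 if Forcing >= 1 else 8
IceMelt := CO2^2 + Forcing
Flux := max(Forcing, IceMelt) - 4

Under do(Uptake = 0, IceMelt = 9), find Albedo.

Under do(Uptake = 0, IceMelt = 9), each intervened variable's structural equation is replaced by its fixed value.
Forcing = 3·CO2 - 5  [with CO2=-1]  = -8
Albedo = CO2 + IceMelt - Forcing  [with CO2=-1, IceMelt=9, Forcing=-8]  = 16

16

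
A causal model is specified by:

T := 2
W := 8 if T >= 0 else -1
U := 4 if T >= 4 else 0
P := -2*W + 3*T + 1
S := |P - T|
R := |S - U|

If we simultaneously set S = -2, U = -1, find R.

1

The joint intervention fixes S = -2, U = -1, removing each variable's own equation.
R = |S - U|  [with S=-2, U=-1]  = 1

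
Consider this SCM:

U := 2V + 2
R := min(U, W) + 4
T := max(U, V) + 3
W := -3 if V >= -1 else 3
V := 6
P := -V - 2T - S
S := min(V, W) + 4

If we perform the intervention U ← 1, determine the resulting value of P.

The intervention breaks the incoming arrows to U: U := 2V + 2 no longer applies, and U = 1.
W = -3 if V >= -1 else 3  [with V=6]  = -3
S = min(V, W) + 4  [with V=6, W=-3]  = 1
T = max(U, V) + 3  [with U=1, V=6]  = 9
P = -V - 2T - S  [with V=6, T=9, S=1]  = -25

-25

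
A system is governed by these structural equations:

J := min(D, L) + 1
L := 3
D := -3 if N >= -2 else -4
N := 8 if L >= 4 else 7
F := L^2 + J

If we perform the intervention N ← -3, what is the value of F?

do(N=-3) replaces the equation N := 8 if L >= 4 else 7 with the constant N = -3.
D = -3 if N >= -2 else -4  [with N=-3]  = -4
J = min(D, L) + 1  [with D=-4, L=3]  = -3
F = L^2 + J  [with L=3, J=-3]  = 6

6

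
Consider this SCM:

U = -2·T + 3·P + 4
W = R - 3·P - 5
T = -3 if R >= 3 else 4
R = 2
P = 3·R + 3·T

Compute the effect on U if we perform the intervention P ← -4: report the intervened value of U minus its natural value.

-66

The intervention breaks the incoming arrows to P: P = 3·R + 3·T no longer applies, and P = -4.
T = -3 if R >= 3 else 4  [with R=2]  = 4
U = -2·T + 3·P + 4  [with T=4, P=-4]  = -16
Without intervention: T = -3 if R >= 3 else 4  [with R=2]  = 4; P = 3·R + 3·T  [with R=2, T=4]  = 18; U = -2·T + 3·P + 4  [with T=4, P=18]  = 50.
Change = -16 − 50 = -66.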